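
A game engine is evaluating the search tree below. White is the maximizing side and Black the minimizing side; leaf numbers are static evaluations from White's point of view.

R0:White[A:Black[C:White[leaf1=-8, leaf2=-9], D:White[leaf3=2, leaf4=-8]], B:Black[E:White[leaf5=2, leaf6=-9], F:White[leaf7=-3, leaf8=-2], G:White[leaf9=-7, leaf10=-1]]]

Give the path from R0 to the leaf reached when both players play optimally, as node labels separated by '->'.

R0 -> B -> F -> leaf8

C (White): max(-8, -9) = -8
D (White): max(2, -8) = 2
A (Black): min(-8, 2) = -8
E (White): max(2, -9) = 2
F (White): max(-3, -2) = -2
G (White): max(-7, -1) = -1
B (Black): min(2, -2, -1) = -2
R0 (White): max(-8, -2) = -2
At R0, White picks B (highest: -2).
At B, Black picks F (lowest: -2).
At F, White picks leaf8 (highest: -2).
Terminal value -2.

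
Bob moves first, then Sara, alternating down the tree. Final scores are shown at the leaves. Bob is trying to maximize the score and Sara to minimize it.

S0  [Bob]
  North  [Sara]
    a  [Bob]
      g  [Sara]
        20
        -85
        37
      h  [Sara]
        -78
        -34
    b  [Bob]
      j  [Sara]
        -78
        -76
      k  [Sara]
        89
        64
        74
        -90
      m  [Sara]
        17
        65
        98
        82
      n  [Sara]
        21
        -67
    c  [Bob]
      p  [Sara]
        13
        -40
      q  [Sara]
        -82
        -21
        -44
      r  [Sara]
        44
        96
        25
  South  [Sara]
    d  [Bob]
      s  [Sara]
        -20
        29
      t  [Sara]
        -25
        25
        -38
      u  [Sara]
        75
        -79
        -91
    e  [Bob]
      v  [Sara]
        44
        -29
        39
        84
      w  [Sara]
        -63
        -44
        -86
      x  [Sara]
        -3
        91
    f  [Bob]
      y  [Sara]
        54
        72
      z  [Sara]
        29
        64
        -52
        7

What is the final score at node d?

-20

s (Sara): min(-20, 29) = -20
t (Sara): min(-25, 25, -38) = -38
u (Sara): min(75, -79, -91) = -91
d (Bob): max(-20, -38, -91) = -20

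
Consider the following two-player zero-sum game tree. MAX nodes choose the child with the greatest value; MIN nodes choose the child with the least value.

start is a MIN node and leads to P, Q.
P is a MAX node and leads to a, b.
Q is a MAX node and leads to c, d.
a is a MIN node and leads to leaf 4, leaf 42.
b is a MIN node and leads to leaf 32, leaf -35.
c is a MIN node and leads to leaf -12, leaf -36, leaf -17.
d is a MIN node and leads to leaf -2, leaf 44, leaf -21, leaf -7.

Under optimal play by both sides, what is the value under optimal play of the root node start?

-21

a (MIN): min(4, 42) = 4
b (MIN): min(32, -35) = -35
P (MAX): max(4, -35) = 4
c (MIN): min(-12, -36, -17) = -36
d (MIN): min(-2, 44, -21, -7) = -21
Q (MAX): max(-36, -21) = -21
start (MIN): min(4, -21) = -21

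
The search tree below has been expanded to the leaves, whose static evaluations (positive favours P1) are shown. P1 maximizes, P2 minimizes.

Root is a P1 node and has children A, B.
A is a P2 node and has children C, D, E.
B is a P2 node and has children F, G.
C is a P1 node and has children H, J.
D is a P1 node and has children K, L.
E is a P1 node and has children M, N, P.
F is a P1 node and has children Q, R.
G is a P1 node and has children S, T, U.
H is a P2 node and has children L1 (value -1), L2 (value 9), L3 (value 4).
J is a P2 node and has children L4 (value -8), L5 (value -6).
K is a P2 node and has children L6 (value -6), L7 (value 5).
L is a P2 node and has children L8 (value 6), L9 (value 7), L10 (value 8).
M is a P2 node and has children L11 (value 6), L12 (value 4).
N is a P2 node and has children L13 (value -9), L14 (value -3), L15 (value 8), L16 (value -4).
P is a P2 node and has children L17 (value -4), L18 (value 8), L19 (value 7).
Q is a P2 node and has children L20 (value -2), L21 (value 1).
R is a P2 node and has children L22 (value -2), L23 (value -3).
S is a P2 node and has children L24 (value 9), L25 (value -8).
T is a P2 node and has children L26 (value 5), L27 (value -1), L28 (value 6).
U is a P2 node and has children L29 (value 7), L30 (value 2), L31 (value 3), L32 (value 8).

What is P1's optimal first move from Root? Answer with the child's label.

H (P2): min(-1, 9, 4) = -1
J (P2): min(-8, -6) = -8
C (P1): max(-1, -8) = -1
K (P2): min(-6, 5) = -6
L (P2): min(6, 7, 8) = 6
D (P1): max(-6, 6) = 6
M (P2): min(6, 4) = 4
N (P2): min(-9, -3, 8, -4) = -9
P (P2): min(-4, 8, 7) = -4
E (P1): max(4, -9, -4) = 4
A (P2): min(-1, 6, 4) = -1
Q (P2): min(-2, 1) = -2
R (P2): min(-2, -3) = -3
F (P1): max(-2, -3) = -2
S (P2): min(9, -8) = -8
T (P2): min(5, -1, 6) = -1
U (P2): min(7, 2, 3, 8) = 2
G (P1): max(-8, -1, 2) = 2
B (P2): min(-2, 2) = -2
Root (P1): max(-1, -2) = -1
P1 at Root wants the highest of {A=-1, B=-2}, so chooses A.

A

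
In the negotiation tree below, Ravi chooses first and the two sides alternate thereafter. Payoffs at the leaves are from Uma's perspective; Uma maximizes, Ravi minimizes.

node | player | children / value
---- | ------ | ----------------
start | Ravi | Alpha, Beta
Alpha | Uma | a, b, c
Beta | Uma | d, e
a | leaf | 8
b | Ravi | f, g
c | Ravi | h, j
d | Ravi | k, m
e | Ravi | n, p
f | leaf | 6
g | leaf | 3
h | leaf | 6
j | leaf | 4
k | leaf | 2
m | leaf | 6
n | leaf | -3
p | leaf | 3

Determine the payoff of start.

b (Ravi): min(6, 3) = 3
c (Ravi): min(6, 4) = 4
Alpha (Uma): max(8, 3, 4) = 8
d (Ravi): min(2, 6) = 2
e (Ravi): min(-3, 3) = -3
Beta (Uma): max(2, -3) = 2
start (Ravi): min(8, 2) = 2

2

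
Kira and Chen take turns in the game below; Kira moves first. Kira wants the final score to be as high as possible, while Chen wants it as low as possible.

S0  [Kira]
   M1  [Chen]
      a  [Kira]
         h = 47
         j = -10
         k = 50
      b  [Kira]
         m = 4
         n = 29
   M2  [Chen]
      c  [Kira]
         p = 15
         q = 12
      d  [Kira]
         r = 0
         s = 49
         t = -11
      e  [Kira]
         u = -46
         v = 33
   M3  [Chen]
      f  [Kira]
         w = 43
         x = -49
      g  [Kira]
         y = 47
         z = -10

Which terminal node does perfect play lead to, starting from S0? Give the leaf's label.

a (Kira): max(47, -10, 50) = 50
b (Kira): max(4, 29) = 29
M1 (Chen): min(50, 29) = 29
c (Kira): max(15, 12) = 15
d (Kira): max(0, 49, -11) = 49
e (Kira): max(-46, 33) = 33
M2 (Chen): min(15, 49, 33) = 15
f (Kira): max(43, -49) = 43
g (Kira): max(47, -10) = 47
M3 (Chen): min(43, 47) = 43
S0 (Kira): max(29, 15, 43) = 43
At S0, Kira picks M3 (highest: 43).
At M3, Chen picks f (lowest: 43).
At f, Kira picks w (highest: 43).
Terminal value 43.

w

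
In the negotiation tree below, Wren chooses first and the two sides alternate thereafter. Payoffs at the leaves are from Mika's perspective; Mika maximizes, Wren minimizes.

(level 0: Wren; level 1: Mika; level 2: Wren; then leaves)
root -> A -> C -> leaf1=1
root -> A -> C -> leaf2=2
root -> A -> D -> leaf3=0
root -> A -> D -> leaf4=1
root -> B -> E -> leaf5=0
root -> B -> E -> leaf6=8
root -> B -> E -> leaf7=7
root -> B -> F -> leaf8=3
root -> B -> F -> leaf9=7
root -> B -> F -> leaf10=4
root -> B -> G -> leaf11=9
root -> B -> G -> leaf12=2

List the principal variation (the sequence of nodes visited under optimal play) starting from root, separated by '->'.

root -> A -> C -> leaf1

C (Wren): min(1, 2) = 1
D (Wren): min(0, 1) = 0
A (Mika): max(1, 0) = 1
E (Wren): min(0, 8, 7) = 0
F (Wren): min(3, 7, 4) = 3
G (Wren): min(9, 2) = 2
B (Mika): max(0, 3, 2) = 3
root (Wren): min(1, 3) = 1
At root, Wren picks A (lowest: 1).
At A, Mika picks C (highest: 1).
At C, Wren picks leaf1 (lowest: 1).
Terminal value 1.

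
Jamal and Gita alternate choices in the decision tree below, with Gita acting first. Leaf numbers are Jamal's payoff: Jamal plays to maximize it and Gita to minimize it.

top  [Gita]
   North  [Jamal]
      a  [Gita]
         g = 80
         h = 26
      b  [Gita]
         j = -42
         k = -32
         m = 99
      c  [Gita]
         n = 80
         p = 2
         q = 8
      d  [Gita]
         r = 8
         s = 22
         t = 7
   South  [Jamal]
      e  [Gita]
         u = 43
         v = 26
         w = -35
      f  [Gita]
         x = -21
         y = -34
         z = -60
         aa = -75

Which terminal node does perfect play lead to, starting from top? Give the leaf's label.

a (Gita): min(80, 26) = 26
b (Gita): min(-42, -32, 99) = -42
c (Gita): min(80, 2, 8) = 2
d (Gita): min(8, 22, 7) = 7
North (Jamal): max(26, -42, 2, 7) = 26
e (Gita): min(43, 26, -35) = -35
f (Gita): min(-21, -34, -60, -75) = -75
South (Jamal): max(-35, -75) = -35
top (Gita): min(26, -35) = -35
At top, Gita picks South (lowest: -35).
At South, Jamal picks e (highest: -35).
At e, Gita picks w (lowest: -35).
Terminal value -35.

w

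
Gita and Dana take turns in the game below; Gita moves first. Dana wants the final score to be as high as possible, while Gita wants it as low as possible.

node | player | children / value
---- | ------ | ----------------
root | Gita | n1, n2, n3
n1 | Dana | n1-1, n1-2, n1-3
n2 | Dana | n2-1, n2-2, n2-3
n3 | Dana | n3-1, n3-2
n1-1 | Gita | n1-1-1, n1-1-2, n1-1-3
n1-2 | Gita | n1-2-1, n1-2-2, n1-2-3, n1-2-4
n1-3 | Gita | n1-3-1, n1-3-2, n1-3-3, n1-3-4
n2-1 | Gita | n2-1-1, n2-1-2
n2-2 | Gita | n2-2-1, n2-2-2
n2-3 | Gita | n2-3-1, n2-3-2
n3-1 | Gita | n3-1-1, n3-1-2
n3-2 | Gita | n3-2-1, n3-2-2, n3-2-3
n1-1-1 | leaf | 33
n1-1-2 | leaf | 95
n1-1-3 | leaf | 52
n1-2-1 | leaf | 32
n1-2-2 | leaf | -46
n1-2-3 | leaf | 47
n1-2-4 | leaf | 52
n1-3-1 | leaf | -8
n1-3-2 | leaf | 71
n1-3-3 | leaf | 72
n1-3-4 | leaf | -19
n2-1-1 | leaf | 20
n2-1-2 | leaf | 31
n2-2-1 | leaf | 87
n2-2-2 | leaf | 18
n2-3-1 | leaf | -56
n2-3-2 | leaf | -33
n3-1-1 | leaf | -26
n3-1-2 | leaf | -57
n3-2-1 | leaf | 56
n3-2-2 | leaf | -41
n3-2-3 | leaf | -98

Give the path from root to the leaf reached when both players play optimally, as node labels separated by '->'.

n1-1 (Gita): min(33, 95, 52) = 33
n1-2 (Gita): min(32, -46, 47, 52) = -46
n1-3 (Gita): min(-8, 71, 72, -19) = -19
n1 (Dana): max(33, -46, -19) = 33
n2-1 (Gita): min(20, 31) = 20
n2-2 (Gita): min(87, 18) = 18
n2-3 (Gita): min(-56, -33) = -56
n2 (Dana): max(20, 18, -56) = 20
n3-1 (Gita): min(-26, -57) = -57
n3-2 (Gita): min(56, -41, -98) = -98
n3 (Dana): max(-57, -98) = -57
root (Gita): min(33, 20, -57) = -57
At root, Gita picks n3 (lowest: -57).
At n3, Dana picks n3-1 (highest: -57).
At n3-1, Gita picks n3-1-2 (lowest: -57).
Terminal value -57.

root -> n3 -> n3-1 -> n3-1-2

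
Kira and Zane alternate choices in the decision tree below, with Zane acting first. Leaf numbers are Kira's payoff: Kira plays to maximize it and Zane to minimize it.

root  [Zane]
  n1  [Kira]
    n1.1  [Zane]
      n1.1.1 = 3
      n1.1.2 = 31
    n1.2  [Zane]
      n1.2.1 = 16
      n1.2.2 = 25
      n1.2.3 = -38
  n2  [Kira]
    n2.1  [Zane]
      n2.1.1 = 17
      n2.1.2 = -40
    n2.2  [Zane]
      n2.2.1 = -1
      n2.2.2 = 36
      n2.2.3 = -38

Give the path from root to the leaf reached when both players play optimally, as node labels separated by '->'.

n1.1 (Zane): min(3, 31) = 3
n1.2 (Zane): min(16, 25, -38) = -38
n1 (Kira): max(3, -38) = 3
n2.1 (Zane): min(17, -40) = -40
n2.2 (Zane): min(-1, 36, -38) = -38
n2 (Kira): max(-40, -38) = -38
root (Zane): min(3, -38) = -38
At root, Zane picks n2 (lowest: -38).
At n2, Kira picks n2.2 (highest: -38).
At n2.2, Zane picks n2.2.3 (lowest: -38).
Terminal value -38.

root -> n2 -> n2.2 -> n2.2.3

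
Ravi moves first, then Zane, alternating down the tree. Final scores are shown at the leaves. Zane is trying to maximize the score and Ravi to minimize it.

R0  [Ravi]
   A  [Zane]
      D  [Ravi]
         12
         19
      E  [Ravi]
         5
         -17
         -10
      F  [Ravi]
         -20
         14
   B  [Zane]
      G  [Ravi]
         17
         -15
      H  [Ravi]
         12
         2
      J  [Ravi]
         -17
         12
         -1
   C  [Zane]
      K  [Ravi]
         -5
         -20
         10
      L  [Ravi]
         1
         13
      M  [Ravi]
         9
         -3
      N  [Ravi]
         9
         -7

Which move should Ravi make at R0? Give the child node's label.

C

D (Ravi): min(12, 19) = 12
E (Ravi): min(5, -17, -10) = -17
F (Ravi): min(-20, 14) = -20
A (Zane): max(12, -17, -20) = 12
G (Ravi): min(17, -15) = -15
H (Ravi): min(12, 2) = 2
J (Ravi): min(-17, 12, -1) = -17
B (Zane): max(-15, 2, -17) = 2
K (Ravi): min(-5, -20, 10) = -20
L (Ravi): min(1, 13) = 1
M (Ravi): min(9, -3) = -3
N (Ravi): min(9, -7) = -7
C (Zane): max(-20, 1, -3, -7) = 1
R0 (Ravi): min(12, 2, 1) = 1
Ravi at R0 wants the lowest of {A=12, B=2, C=1}, so chooses C.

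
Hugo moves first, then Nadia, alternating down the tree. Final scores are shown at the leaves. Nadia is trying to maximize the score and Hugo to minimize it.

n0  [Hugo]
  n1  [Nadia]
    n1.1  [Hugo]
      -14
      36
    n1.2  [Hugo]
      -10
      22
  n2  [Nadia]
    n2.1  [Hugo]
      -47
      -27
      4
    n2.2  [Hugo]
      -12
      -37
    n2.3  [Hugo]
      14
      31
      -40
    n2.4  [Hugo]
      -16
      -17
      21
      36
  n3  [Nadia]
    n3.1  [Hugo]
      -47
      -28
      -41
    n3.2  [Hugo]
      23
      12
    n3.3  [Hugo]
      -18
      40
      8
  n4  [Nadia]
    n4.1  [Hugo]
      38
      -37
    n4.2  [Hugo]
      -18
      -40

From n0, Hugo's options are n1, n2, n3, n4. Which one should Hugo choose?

n4

n1.1 (Hugo): min(-14, 36) = -14
n1.2 (Hugo): min(-10, 22) = -10
n1 (Nadia): max(-14, -10) = -10
n2.1 (Hugo): min(-47, -27, 4) = -47
n2.2 (Hugo): min(-12, -37) = -37
n2.3 (Hugo): min(14, 31, -40) = -40
n2.4 (Hugo): min(-16, -17, 21, 36) = -17
n2 (Nadia): max(-47, -37, -40, -17) = -17
n3.1 (Hugo): min(-47, -28, -41) = -47
n3.2 (Hugo): min(23, 12) = 12
n3.3 (Hugo): min(-18, 40, 8) = -18
n3 (Nadia): max(-47, 12, -18) = 12
n4.1 (Hugo): min(38, -37) = -37
n4.2 (Hugo): min(-18, -40) = -40
n4 (Nadia): max(-37, -40) = -37
n0 (Hugo): min(-10, -17, 12, -37) = -37
Hugo at n0 wants the lowest of {n1=-10, n2=-17, n3=12, n4=-37}, so chooses n4.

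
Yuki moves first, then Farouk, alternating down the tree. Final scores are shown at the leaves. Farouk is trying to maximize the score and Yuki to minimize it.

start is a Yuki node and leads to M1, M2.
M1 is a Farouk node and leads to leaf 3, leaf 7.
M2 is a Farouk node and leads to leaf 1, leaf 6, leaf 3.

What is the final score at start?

M1 (Farouk): max(3, 7) = 7
M2 (Farouk): max(1, 6, 3) = 6
start (Yuki): min(7, 6) = 6

6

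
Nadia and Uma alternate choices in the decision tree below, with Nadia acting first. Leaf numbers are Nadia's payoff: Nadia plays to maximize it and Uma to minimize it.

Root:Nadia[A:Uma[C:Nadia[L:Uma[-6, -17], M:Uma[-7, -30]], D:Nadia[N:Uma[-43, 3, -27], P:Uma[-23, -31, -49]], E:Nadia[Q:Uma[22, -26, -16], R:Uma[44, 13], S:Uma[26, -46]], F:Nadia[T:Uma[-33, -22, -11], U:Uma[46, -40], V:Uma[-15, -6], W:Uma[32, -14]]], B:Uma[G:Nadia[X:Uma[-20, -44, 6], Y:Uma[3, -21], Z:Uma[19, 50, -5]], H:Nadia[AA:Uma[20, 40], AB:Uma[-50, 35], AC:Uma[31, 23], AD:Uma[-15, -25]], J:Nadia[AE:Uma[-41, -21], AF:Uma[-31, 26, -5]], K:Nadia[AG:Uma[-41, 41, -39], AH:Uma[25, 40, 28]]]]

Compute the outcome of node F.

-14

T (Uma): min(-33, -22, -11) = -33
U (Uma): min(46, -40) = -40
V (Uma): min(-15, -6) = -15
W (Uma): min(32, -14) = -14
F (Nadia): max(-33, -40, -15, -14) = -14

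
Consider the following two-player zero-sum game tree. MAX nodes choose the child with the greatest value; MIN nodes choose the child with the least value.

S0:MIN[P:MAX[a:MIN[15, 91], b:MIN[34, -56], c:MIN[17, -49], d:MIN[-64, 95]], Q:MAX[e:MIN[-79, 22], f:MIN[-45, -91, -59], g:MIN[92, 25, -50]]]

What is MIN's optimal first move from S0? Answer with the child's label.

Q

a (MIN): min(15, 91) = 15
b (MIN): min(34, -56) = -56
c (MIN): min(17, -49) = -49
d (MIN): min(-64, 95) = -64
P (MAX): max(15, -56, -49, -64) = 15
e (MIN): min(-79, 22) = -79
f (MIN): min(-45, -91, -59) = -91
g (MIN): min(92, 25, -50) = -50
Q (MAX): max(-79, -91, -50) = -50
S0 (MIN): min(15, -50) = -50
MIN at S0 wants the lowest of {P=15, Q=-50}, so chooses Q.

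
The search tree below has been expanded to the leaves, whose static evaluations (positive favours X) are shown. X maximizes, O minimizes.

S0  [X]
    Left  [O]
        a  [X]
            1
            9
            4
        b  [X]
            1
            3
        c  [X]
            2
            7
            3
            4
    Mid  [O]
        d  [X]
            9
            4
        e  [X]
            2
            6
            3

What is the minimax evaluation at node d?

d (X): max(9, 4) = 9

9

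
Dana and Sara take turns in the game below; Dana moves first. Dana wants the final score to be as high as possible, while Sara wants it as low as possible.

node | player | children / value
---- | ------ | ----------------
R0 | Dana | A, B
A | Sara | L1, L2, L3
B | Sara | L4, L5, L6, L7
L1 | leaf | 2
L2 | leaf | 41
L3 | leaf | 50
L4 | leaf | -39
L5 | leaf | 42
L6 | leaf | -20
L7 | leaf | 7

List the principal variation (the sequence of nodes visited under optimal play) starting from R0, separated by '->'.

A (Sara): min(2, 41, 50) = 2
B (Sara): min(-39, 42, -20, 7) = -39
R0 (Dana): max(2, -39) = 2
At R0, Dana picks A (highest: 2).
At A, Sara picks L1 (lowest: 2).
Terminal value 2.

R0 -> A -> L1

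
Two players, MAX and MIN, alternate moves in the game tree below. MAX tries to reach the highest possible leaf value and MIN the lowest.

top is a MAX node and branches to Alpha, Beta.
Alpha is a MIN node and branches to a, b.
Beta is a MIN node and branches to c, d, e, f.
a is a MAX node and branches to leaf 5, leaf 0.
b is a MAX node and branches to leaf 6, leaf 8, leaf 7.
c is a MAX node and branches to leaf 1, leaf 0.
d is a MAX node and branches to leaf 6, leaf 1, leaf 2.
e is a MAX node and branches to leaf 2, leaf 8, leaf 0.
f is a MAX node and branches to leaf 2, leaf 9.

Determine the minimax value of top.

a (MAX): max(5, 0) = 5
b (MAX): max(6, 8, 7) = 8
Alpha (MIN): min(5, 8) = 5
c (MAX): max(1, 0) = 1
d (MAX): max(6, 1, 2) = 6
e (MAX): max(2, 8, 0) = 8
f (MAX): max(2, 9) = 9
Beta (MIN): min(1, 6, 8, 9) = 1
top (MAX): max(5, 1) = 5

5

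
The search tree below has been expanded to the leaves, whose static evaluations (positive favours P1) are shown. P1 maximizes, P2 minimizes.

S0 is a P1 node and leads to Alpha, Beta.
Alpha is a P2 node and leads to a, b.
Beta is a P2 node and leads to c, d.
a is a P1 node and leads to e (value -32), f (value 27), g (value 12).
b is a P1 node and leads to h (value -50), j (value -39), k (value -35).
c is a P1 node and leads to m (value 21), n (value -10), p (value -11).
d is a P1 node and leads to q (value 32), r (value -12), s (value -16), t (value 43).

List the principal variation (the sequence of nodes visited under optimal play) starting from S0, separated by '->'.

S0 -> Beta -> c -> m

a (P1): max(-32, 27, 12) = 27
b (P1): max(-50, -39, -35) = -35
Alpha (P2): min(27, -35) = -35
c (P1): max(21, -10, -11) = 21
d (P1): max(32, -12, -16, 43) = 43
Beta (P2): min(21, 43) = 21
S0 (P1): max(-35, 21) = 21
At S0, P1 picks Beta (highest: 21).
At Beta, P2 picks c (lowest: 21).
At c, P1 picks m (highest: 21).
Terminal value 21.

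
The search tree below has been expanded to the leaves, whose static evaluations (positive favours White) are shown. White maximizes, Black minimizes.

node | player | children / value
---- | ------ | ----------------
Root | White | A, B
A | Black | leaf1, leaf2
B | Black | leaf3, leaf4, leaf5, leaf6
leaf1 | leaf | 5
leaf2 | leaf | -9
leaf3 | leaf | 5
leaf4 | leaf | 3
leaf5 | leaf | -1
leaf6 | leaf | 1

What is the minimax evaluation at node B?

B (Black): min(5, 3, -1, 1) = -1

-1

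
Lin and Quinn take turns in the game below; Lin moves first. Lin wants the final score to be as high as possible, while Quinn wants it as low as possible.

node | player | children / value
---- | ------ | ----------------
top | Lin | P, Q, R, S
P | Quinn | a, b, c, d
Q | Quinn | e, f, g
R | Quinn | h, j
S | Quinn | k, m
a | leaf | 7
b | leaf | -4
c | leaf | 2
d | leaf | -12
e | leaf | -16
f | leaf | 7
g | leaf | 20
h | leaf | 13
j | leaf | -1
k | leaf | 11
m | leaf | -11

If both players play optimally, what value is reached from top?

-1

P (Quinn): min(7, -4, 2, -12) = -12
Q (Quinn): min(-16, 7, 20) = -16
R (Quinn): min(13, -1) = -1
S (Quinn): min(11, -11) = -11
top (Lin): max(-12, -16, -1, -11) = -1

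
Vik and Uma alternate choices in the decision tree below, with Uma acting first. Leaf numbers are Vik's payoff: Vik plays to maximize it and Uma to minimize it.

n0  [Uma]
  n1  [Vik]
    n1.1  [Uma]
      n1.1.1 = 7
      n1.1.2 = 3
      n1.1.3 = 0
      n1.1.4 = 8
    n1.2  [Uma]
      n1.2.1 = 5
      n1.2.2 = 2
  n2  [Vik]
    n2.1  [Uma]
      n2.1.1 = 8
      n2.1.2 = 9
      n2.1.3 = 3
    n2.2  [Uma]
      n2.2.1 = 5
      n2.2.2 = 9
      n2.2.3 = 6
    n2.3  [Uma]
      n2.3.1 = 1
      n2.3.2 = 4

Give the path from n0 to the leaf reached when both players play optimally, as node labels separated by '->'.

n0 -> n1 -> n1.2 -> n1.2.2

n1.1 (Uma): min(7, 3, 0, 8) = 0
n1.2 (Uma): min(5, 2) = 2
n1 (Vik): max(0, 2) = 2
n2.1 (Uma): min(8, 9, 3) = 3
n2.2 (Uma): min(5, 9, 6) = 5
n2.3 (Uma): min(1, 4) = 1
n2 (Vik): max(3, 5, 1) = 5
n0 (Uma): min(2, 5) = 2
At n0, Uma picks n1 (lowest: 2).
At n1, Vik picks n1.2 (highest: 2).
At n1.2, Uma picks n1.2.2 (lowest: 2).
Terminal value 2.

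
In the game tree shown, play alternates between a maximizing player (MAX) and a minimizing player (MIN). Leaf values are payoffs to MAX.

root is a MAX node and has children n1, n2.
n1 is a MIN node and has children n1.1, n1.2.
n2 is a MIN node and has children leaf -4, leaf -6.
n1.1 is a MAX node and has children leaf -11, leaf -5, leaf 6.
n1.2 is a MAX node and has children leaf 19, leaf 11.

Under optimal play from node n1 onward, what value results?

n1.1 (MAX): max(-11, -5, 6) = 6
n1.2 (MAX): max(19, 11) = 19
n1 (MIN): min(6, 19) = 6

6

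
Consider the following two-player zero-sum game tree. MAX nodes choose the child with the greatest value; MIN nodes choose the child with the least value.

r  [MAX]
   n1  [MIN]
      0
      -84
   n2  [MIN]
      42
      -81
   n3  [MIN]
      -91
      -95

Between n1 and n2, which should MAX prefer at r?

n1 (MIN): min(0, -84) = -84
n2 (MIN): min(42, -81) = -81
MAX prefers the higher value; n1=-84, n2=-81. n2 is better since -81 > -84.

n2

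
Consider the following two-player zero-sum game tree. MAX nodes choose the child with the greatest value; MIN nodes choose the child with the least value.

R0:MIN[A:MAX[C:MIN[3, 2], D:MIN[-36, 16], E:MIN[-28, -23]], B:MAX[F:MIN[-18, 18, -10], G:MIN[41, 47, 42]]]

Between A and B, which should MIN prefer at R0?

A

C (MIN): min(3, 2) = 2
D (MIN): min(-36, 16) = -36
E (MIN): min(-28, -23) = -28
A (MAX): max(2, -36, -28) = 2
F (MIN): min(-18, 18, -10) = -18
G (MIN): min(41, 47, 42) = 41
B (MAX): max(-18, 41) = 41
MIN prefers the lower value; A=2, B=41. A is better since 2 < 41.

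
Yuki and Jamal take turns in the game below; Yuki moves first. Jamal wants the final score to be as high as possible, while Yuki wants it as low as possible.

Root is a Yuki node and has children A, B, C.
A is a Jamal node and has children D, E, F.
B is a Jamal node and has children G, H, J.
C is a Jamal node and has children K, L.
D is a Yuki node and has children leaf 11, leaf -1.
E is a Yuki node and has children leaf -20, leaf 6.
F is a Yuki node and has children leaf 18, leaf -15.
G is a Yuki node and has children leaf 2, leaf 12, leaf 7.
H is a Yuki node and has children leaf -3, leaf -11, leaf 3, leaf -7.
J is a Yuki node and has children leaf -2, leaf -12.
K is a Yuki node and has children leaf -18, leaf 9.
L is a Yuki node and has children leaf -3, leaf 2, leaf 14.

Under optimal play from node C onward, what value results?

K (Yuki): min(-18, 9) = -18
L (Yuki): min(-3, 2, 14) = -3
C (Jamal): max(-18, -3) = -3

-3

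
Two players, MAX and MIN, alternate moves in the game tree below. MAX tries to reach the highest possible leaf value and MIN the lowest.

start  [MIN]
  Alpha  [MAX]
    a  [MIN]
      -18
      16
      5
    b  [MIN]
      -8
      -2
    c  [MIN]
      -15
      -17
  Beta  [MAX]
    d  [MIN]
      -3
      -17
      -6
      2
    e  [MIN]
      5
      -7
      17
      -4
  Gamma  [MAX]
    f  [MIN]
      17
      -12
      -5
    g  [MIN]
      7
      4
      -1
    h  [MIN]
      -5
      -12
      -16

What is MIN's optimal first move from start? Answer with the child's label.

a (MIN): min(-18, 16, 5) = -18
b (MIN): min(-8, -2) = -8
c (MIN): min(-15, -17) = -17
Alpha (MAX): max(-18, -8, -17) = -8
d (MIN): min(-3, -17, -6, 2) = -17
e (MIN): min(5, -7, 17, -4) = -7
Beta (MAX): max(-17, -7) = -7
f (MIN): min(17, -12, -5) = -12
g (MIN): min(7, 4, -1) = -1
h (MIN): min(-5, -12, -16) = -16
Gamma (MAX): max(-12, -1, -16) = -1
start (MIN): min(-8, -7, -1) = -8
MIN at start wants the lowest of {Alpha=-8, Beta=-7, Gamma=-1}, so chooses Alpha.

Alpha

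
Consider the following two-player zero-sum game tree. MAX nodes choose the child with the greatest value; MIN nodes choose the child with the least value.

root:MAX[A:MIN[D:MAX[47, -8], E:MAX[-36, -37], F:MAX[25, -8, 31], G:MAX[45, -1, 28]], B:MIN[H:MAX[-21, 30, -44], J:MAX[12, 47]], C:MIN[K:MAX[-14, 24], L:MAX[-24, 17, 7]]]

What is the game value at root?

30

D (MAX): max(47, -8) = 47
E (MAX): max(-36, -37) = -36
F (MAX): max(25, -8, 31) = 31
G (MAX): max(45, -1, 28) = 45
A (MIN): min(47, -36, 31, 45) = -36
H (MAX): max(-21, 30, -44) = 30
J (MAX): max(12, 47) = 47
B (MIN): min(30, 47) = 30
K (MAX): max(-14, 24) = 24
L (MAX): max(-24, 17, 7) = 17
C (MIN): min(24, 17) = 17
root (MAX): max(-36, 30, 17) = 30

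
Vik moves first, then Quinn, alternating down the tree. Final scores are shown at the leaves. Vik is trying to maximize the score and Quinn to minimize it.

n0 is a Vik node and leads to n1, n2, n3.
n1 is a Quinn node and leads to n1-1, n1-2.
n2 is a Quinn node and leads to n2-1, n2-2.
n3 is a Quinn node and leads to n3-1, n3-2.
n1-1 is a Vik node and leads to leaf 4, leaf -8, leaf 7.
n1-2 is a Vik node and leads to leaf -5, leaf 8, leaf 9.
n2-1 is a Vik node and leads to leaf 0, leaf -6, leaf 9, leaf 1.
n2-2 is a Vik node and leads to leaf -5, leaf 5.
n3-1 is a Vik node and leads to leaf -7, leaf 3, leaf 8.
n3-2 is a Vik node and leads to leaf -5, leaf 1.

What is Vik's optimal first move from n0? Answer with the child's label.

n1-1 (Vik): max(4, -8, 7) = 7
n1-2 (Vik): max(-5, 8, 9) = 9
n1 (Quinn): min(7, 9) = 7
n2-1 (Vik): max(0, -6, 9, 1) = 9
n2-2 (Vik): max(-5, 5) = 5
n2 (Quinn): min(9, 5) = 5
n3-1 (Vik): max(-7, 3, 8) = 8
n3-2 (Vik): max(-5, 1) = 1
n3 (Quinn): min(8, 1) = 1
n0 (Vik): max(7, 5, 1) = 7
Vik at n0 wants the highest of {n1=7, n2=5, n3=1}, so chooses n1.

n1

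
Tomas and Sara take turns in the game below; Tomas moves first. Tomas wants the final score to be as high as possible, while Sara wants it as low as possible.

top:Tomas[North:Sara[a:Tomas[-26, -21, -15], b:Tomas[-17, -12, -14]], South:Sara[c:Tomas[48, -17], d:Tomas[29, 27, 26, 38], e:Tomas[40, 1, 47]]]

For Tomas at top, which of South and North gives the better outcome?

South

c (Tomas): max(48, -17) = 48
d (Tomas): max(29, 27, 26, 38) = 38
e (Tomas): max(40, 1, 47) = 47
South (Sara): min(48, 38, 47) = 38
a (Tomas): max(-26, -21, -15) = -15
b (Tomas): max(-17, -12, -14) = -12
North (Sara): min(-15, -12) = -15
Tomas prefers the higher value; South=38, North=-15. South is better since 38 > -15.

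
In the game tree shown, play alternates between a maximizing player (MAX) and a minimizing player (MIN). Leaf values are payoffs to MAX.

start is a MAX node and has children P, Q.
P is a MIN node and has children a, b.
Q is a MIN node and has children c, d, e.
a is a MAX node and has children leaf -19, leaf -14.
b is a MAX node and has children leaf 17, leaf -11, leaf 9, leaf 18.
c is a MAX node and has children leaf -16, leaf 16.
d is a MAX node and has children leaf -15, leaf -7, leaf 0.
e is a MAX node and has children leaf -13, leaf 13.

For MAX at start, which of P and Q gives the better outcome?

Q

a (MAX): max(-19, -14) = -14
b (MAX): max(17, -11, 9, 18) = 18
P (MIN): min(-14, 18) = -14
c (MAX): max(-16, 16) = 16
d (MAX): max(-15, -7, 0) = 0
e (MAX): max(-13, 13) = 13
Q (MIN): min(16, 0, 13) = 0
MAX prefers the higher value; P=-14, Q=0. Q is better since 0 > -14.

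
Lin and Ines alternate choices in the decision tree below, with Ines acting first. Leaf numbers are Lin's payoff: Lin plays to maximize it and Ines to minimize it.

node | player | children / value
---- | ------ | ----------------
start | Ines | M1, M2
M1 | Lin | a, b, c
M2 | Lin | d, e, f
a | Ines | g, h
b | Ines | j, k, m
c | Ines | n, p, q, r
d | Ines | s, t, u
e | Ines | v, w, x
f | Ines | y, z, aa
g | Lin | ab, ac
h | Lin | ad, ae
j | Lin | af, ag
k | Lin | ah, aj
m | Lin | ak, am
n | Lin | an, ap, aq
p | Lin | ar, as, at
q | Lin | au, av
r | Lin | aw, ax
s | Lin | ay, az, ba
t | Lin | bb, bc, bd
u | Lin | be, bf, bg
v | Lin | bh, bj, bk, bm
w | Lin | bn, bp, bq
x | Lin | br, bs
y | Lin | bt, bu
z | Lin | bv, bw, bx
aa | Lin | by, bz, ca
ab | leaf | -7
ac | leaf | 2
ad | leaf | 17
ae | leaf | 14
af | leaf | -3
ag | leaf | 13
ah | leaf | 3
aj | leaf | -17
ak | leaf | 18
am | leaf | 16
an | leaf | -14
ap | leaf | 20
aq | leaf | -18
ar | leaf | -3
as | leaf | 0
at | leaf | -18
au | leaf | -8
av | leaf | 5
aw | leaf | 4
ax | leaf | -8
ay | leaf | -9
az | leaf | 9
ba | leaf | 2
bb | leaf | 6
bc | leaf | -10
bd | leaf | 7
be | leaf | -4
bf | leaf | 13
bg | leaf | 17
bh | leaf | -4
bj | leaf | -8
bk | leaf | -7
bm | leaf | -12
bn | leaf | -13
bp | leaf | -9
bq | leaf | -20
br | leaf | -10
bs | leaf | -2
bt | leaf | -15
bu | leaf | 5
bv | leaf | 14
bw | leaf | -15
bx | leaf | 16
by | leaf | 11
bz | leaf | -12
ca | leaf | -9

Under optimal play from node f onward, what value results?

5

y (Lin): max(-15, 5) = 5
z (Lin): max(14, -15, 16) = 16
aa (Lin): max(11, -12, -9) = 11
f (Ines): min(5, 16, 11) = 5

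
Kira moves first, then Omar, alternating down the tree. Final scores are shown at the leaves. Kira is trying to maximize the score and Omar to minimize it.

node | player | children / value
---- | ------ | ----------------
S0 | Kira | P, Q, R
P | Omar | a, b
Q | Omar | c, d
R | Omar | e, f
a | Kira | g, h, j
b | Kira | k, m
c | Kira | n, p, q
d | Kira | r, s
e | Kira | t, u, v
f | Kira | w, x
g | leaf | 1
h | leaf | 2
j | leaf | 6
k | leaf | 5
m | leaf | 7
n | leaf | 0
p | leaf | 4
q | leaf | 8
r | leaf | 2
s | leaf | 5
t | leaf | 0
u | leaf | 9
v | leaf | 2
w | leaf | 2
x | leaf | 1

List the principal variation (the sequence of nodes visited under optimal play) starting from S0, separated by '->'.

S0 -> P -> a -> j

a (Kira): max(1, 2, 6) = 6
b (Kira): max(5, 7) = 7
P (Omar): min(6, 7) = 6
c (Kira): max(0, 4, 8) = 8
d (Kira): max(2, 5) = 5
Q (Omar): min(8, 5) = 5
e (Kira): max(0, 9, 2) = 9
f (Kira): max(2, 1) = 2
R (Omar): min(9, 2) = 2
S0 (Kira): max(6, 5, 2) = 6
At S0, Kira picks P (highest: 6).
At P, Omar picks a (lowest: 6).
At a, Kira picks j (highest: 6).
Terminal value 6.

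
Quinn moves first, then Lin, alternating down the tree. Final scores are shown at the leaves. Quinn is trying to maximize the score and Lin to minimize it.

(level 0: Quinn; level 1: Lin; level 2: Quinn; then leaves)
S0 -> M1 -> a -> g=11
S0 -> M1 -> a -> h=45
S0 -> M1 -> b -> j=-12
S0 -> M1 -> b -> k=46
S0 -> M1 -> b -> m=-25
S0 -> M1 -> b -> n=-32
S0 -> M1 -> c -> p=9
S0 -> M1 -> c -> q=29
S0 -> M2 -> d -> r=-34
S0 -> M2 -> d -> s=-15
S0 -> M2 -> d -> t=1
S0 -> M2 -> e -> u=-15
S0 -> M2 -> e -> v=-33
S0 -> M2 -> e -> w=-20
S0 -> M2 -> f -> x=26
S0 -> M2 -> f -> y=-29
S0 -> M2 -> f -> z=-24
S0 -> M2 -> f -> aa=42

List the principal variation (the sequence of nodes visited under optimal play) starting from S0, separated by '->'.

S0 -> M1 -> c -> q

a (Quinn): max(11, 45) = 45
b (Quinn): max(-12, 46, -25, -32) = 46
c (Quinn): max(9, 29) = 29
M1 (Lin): min(45, 46, 29) = 29
d (Quinn): max(-34, -15, 1) = 1
e (Quinn): max(-15, -33, -20) = -15
f (Quinn): max(26, -29, -24, 42) = 42
M2 (Lin): min(1, -15, 42) = -15
S0 (Quinn): max(29, -15) = 29
At S0, Quinn picks M1 (highest: 29).
At M1, Lin picks c (lowest: 29).
At c, Quinn picks q (highest: 29).
Terminal value 29.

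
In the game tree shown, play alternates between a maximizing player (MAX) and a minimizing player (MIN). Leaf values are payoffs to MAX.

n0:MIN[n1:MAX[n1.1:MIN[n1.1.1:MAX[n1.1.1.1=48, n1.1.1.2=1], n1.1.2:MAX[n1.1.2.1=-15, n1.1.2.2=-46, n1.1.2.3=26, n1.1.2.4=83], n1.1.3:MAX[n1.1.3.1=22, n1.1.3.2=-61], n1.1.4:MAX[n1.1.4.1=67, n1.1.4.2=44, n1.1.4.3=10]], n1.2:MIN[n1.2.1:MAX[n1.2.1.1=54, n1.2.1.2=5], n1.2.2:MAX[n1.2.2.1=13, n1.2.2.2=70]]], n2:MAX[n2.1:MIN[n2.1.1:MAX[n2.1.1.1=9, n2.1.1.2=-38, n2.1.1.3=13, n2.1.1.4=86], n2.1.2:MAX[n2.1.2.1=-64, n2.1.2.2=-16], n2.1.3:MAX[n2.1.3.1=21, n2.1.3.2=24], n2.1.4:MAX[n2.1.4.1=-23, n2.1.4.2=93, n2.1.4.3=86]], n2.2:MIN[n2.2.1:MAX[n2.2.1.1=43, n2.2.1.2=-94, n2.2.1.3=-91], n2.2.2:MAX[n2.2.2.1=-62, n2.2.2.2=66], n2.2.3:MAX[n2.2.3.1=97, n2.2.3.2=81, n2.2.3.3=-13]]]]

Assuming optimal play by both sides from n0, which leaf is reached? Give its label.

n2.2.1.1

n1.1.1 (MAX): max(48, 1) = 48
n1.1.2 (MAX): max(-15, -46, 26, 83) = 83
n1.1.3 (MAX): max(22, -61) = 22
n1.1.4 (MAX): max(67, 44, 10) = 67
n1.1 (MIN): min(48, 83, 22, 67) = 22
n1.2.1 (MAX): max(54, 5) = 54
n1.2.2 (MAX): max(13, 70) = 70
n1.2 (MIN): min(54, 70) = 54
n1 (MAX): max(22, 54) = 54
n2.1.1 (MAX): max(9, -38, 13, 86) = 86
n2.1.2 (MAX): max(-64, -16) = -16
n2.1.3 (MAX): max(21, 24) = 24
n2.1.4 (MAX): max(-23, 93, 86) = 93
n2.1 (MIN): min(86, -16, 24, 93) = -16
n2.2.1 (MAX): max(43, -94, -91) = 43
n2.2.2 (MAX): max(-62, 66) = 66
n2.2.3 (MAX): max(97, 81, -13) = 97
n2.2 (MIN): min(43, 66, 97) = 43
n2 (MAX): max(-16, 43) = 43
n0 (MIN): min(54, 43) = 43
At n0, MIN picks n2 (lowest: 43).
At n2, MAX picks n2.2 (highest: 43).
At n2.2, MIN picks n2.2.1 (lowest: 43).
At n2.2.1, MAX picks n2.2.1.1 (highest: 43).
Terminal value 43.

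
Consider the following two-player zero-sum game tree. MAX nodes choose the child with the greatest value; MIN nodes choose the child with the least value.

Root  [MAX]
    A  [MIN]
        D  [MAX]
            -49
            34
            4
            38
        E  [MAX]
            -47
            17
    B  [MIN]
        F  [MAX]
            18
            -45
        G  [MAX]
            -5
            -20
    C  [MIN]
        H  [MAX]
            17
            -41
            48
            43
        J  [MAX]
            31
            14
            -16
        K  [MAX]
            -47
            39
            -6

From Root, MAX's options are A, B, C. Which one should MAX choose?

D (MAX): max(-49, 34, 4, 38) = 38
E (MAX): max(-47, 17) = 17
A (MIN): min(38, 17) = 17
F (MAX): max(18, -45) = 18
G (MAX): max(-5, -20) = -5
B (MIN): min(18, -5) = -5
H (MAX): max(17, -41, 48, 43) = 48
J (MAX): max(31, 14, -16) = 31
K (MAX): max(-47, 39, -6) = 39
C (MIN): min(48, 31, 39) = 31
Root (MAX): max(17, -5, 31) = 31
MAX at Root wants the highest of {A=17, B=-5, C=31}, so chooses C.

C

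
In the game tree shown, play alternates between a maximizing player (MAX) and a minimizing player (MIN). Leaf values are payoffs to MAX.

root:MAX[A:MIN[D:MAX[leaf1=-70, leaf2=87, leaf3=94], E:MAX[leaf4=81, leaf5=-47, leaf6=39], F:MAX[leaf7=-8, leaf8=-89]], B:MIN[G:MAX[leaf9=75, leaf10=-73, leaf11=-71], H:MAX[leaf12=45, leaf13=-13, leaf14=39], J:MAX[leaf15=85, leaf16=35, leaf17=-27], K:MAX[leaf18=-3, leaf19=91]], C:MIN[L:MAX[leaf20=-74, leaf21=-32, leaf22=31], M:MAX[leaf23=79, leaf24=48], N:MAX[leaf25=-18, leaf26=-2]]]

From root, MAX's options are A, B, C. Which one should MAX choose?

D (MAX): max(-70, 87, 94) = 94
E (MAX): max(81, -47, 39) = 81
F (MAX): max(-8, -89) = -8
A (MIN): min(94, 81, -8) = -8
G (MAX): max(75, -73, -71) = 75
H (MAX): max(45, -13, 39) = 45
J (MAX): max(85, 35, -27) = 85
K (MAX): max(-3, 91) = 91
B (MIN): min(75, 45, 85, 91) = 45
L (MAX): max(-74, -32, 31) = 31
M (MAX): max(79, 48) = 79
N (MAX): max(-18, -2) = -2
C (MIN): min(31, 79, -2) = -2
root (MAX): max(-8, 45, -2) = 45
MAX at root wants the highest of {A=-8, B=45, C=-2}, so chooses B.

B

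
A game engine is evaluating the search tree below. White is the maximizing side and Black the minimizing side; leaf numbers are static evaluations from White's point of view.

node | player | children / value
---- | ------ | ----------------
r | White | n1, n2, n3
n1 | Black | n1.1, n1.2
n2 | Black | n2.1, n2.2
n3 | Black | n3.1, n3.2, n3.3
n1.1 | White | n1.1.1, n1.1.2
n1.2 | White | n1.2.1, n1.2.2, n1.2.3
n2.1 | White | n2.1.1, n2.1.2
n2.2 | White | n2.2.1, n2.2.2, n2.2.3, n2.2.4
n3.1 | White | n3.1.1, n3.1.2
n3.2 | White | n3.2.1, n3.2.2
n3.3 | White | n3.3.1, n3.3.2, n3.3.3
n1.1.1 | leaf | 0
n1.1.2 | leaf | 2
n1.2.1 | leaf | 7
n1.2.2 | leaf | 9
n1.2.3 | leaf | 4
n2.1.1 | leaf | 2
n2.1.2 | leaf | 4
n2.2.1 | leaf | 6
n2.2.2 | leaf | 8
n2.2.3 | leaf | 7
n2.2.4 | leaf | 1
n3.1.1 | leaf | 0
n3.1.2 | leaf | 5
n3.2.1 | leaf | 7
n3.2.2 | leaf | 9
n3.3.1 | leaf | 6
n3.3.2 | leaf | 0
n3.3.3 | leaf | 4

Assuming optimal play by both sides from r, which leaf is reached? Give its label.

n3.1.2

n1.1 (White): max(0, 2) = 2
n1.2 (White): max(7, 9, 4) = 9
n1 (Black): min(2, 9) = 2
n2.1 (White): max(2, 4) = 4
n2.2 (White): max(6, 8, 7, 1) = 8
n2 (Black): min(4, 8) = 4
n3.1 (White): max(0, 5) = 5
n3.2 (White): max(7, 9) = 9
n3.3 (White): max(6, 0, 4) = 6
n3 (Black): min(5, 9, 6) = 5
r (White): max(2, 4, 5) = 5
At r, White picks n3 (highest: 5).
At n3, Black picks n3.1 (lowest: 5).
At n3.1, White picks n3.1.2 (highest: 5).
Terminal value 5.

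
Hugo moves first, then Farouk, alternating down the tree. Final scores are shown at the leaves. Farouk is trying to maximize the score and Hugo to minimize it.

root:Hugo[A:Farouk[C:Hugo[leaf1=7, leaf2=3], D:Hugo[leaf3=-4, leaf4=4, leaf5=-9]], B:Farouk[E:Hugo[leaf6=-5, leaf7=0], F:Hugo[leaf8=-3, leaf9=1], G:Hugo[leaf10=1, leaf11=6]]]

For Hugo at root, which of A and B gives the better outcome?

C (Hugo): min(7, 3) = 3
D (Hugo): min(-4, 4, -9) = -9
A (Farouk): max(3, -9) = 3
E (Hugo): min(-5, 0) = -5
F (Hugo): min(-3, 1) = -3
G (Hugo): min(1, 6) = 1
B (Farouk): max(-5, -3, 1) = 1
Hugo prefers the lower value; A=3, B=1. B is better since 1 < 3.

B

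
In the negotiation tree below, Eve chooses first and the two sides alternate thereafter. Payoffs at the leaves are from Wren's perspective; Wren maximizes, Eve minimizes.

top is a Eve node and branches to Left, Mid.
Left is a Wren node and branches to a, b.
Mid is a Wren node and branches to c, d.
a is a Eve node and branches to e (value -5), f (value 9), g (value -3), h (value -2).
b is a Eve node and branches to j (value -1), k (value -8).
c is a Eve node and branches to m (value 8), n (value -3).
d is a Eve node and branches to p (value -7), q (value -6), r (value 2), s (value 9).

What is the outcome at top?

-5

a (Eve): min(-5, 9, -3, -2) = -5
b (Eve): min(-1, -8) = -8
Left (Wren): max(-5, -8) = -5
c (Eve): min(8, -3) = -3
d (Eve): min(-7, -6, 2, 9) = -7
Mid (Wren): max(-3, -7) = -3
top (Eve): min(-5, -3) = -5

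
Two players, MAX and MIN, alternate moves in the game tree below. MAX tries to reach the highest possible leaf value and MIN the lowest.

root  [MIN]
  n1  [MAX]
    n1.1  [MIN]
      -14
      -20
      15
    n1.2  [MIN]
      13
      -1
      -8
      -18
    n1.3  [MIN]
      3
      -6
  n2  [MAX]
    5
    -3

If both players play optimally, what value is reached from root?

-6

n1.1 (MIN): min(-14, -20, 15) = -20
n1.2 (MIN): min(13, -1, -8, -18) = -18
n1.3 (MIN): min(3, -6) = -6
n1 (MAX): max(-20, -18, -6) = -6
n2 (MAX): max(5, -3) = 5
root (MIN): min(-6, 5) = -6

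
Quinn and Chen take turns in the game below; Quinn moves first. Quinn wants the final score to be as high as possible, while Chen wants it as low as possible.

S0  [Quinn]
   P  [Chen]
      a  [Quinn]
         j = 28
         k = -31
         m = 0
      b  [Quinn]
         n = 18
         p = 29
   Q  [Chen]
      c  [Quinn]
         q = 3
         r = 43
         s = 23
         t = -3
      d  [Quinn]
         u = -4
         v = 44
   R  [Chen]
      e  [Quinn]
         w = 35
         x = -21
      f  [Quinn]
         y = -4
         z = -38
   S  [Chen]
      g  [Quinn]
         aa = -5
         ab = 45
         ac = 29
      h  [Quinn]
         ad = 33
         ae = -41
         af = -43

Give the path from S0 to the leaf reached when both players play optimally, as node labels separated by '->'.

S0 -> Q -> c -> r

a (Quinn): max(28, -31, 0) = 28
b (Quinn): max(18, 29) = 29
P (Chen): min(28, 29) = 28
c (Quinn): max(3, 43, 23, -3) = 43
d (Quinn): max(-4, 44) = 44
Q (Chen): min(43, 44) = 43
e (Quinn): max(35, -21) = 35
f (Quinn): max(-4, -38) = -4
R (Chen): min(35, -4) = -4
g (Quinn): max(-5, 45, 29) = 45
h (Quinn): max(33, -41, -43) = 33
S (Chen): min(45, 33) = 33
S0 (Quinn): max(28, 43, -4, 33) = 43
At S0, Quinn picks Q (highest: 43).
At Q, Chen picks c (lowest: 43).
At c, Quinn picks r (highest: 43).
Terminal value 43.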